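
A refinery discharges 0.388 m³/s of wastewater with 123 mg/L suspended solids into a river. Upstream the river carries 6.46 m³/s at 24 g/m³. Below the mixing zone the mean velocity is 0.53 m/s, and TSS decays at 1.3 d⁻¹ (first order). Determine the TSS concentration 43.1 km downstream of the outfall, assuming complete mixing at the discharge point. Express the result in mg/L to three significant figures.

8.71 mg/L

After complete mixing, C₀ = (0.388·123 + 6.46·24) / 6.848 = 29.61 mg/L.
Travel time t = 4.31e+04 m / 0.53 m/s = 8.132e+04 s = 0.9412 d.
C = 29.61·exp(−1.3·0.9412) = 29.61·0.2942 = 8.71 mg/L.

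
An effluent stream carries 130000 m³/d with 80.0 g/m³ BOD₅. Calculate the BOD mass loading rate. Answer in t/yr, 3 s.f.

3800 t/yr

130000 m³/d = 1.505 m³/s.
Mass flux = Q·C = 1.505 m³/s × 80 g/m³ = 120.4 g/s.
= 120.4 g/s × 31.56 = 3799 t/yr.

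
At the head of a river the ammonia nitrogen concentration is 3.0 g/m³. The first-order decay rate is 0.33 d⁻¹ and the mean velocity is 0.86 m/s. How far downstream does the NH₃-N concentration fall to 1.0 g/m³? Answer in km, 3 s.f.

From C = C₀·e^(−kt), t = ln(C₀/C)/k = ln(3.0/1.0)/0.33 = 1.099/0.33 = 3.329 d.
Distance = v·t = 0.86 m/s × 2.876e+05 s = 2.474e+05 m = 247.4 km.

247 km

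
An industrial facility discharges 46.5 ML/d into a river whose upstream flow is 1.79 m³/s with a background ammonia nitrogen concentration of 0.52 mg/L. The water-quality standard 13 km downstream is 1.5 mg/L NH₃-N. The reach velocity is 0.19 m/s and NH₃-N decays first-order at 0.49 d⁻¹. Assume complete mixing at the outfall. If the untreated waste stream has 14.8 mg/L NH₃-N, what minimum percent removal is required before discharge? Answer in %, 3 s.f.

46.5 ML/d = 0.5382 m³/s.
Travel time to the compliance point: t = 1.3e+04/0.19 = 6.842e+04 s = 0.7919 d; decay factor exp(−0.49·0.7919) = 0.6784.
So the concentration just after mixing may be at most 1.5/0.6784 = 2.211 mg/L.
Mass balance: 2.211·2.328 = 0.5382·Cₑ + 1.79·0.52.
Cₑ = (5.148 − 0.9308) / 0.5382 = 7.836 mg/L.
Required removal = 1 − 7.836/14.8 = 47.06 %.

47.1 %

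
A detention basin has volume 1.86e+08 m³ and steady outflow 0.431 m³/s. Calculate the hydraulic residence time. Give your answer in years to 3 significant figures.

Q = 0.431 m³/s × 3.156e+07 s/yr = 1.36e+07 m³/yr.
Hydraulic residence time τ = V/Q = 1.86e+08/1.36e+07 = 13.68 yr.

13.7 yr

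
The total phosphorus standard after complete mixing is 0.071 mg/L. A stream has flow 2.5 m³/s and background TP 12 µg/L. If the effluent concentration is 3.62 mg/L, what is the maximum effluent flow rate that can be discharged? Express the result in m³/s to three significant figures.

12 µg/L = 0.012 mg/L.
Mass balance at complete mixing: C_std·(Q_w + Q_r) = Q_w·C_e + Q_r·C_b.
Rearranging, Q_w = Q_r·(C_std − C_b)/(C_e − C_std) = 2.5·(0.071 − 0.012) / (3.62 − 0.071) = 0.04156 m³/s.

0.0416 m³/s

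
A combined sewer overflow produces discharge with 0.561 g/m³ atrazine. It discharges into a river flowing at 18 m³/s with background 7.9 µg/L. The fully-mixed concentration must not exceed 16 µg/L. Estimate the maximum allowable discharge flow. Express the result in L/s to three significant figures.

7.9 µg/L = 0.0079 mg/L.
16 µg/L = 0.016 mg/L.
Mass balance at complete mixing: C_std·(Q_w + Q_r) = Q_w·C_e + Q_r·C_b.
Rearranging, Q_w = Q_r·(C_std − C_b)/(C_e − C_std) = 18·(0.016 − 0.0079) / (0.561 − 0.016) = 0.2675 m³/s.
= 267.5 L/s.

268 L/s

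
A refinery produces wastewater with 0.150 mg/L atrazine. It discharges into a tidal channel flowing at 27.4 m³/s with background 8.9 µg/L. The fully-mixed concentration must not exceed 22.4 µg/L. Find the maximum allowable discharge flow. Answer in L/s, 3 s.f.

8.9 µg/L = 0.0089 mg/L.
22.4 µg/L = 0.0224 mg/L.
Mass balance at complete mixing: C_std·(Q_w + Q_r) = Q_w·C_e + Q_r·C_b.
Rearranging, Q_w = Q_r·(C_std − C_b)/(C_e − C_std) = 27.4·(0.0224 − 0.0089) / (0.15 − 0.0224) = 2.899 m³/s.
= 2899 L/s.

2900 L/s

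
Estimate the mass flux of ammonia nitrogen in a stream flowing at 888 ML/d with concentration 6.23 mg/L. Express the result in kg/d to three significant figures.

5530 kg/d

888 ML/d = 10.28 m³/s.
Mass flux = Q·C = 10.28 m³/s × 6.23 g/m³ = 64.03 g/s.
= 64.03 g/s × 86.4 = 5532 kg/d.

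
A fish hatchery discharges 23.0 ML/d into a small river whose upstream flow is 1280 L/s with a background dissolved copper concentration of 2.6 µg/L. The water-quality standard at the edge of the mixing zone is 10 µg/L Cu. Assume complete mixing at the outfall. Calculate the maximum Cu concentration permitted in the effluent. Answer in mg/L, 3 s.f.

23.0 ML/d = 0.2662 m³/s.
1280 L/s = 1.28 m³/s.
2.6 µg/L = 0.0026 mg/L.
10 µg/L = 0.01 mg/L.
Mass balance: 0.01·1.546 = 0.2662·Cₑ + 1.28·0.0026.
Cₑ = (0.01546 − 0.003328) / 0.2662 = 0.04558 mg/L.

0.0456 mg/L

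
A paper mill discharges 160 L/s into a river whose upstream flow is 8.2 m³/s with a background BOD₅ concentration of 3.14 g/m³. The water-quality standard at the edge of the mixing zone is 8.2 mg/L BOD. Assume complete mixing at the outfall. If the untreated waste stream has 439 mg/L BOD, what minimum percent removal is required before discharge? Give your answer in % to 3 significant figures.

160 L/s = 0.16 m³/s.
Mass balance: 8.2·8.36 = 0.16·Cₑ + 8.2·3.14.
Cₑ = (68.55 − 25.75) / 0.16 = 267.5 mg/L.
Required removal = 1 − 267.5/439 = 39.06 %.

39.1 %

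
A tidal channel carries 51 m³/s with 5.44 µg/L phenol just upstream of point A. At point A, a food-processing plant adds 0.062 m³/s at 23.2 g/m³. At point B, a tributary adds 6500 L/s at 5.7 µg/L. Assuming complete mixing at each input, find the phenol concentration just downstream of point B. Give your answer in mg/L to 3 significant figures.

5.44 µg/L = 0.00544 mg/L.
After input A: C = (51·0.00544 + 0.062·23.2) / 51.06 = 0.0336 mg/L.
6500 L/s = 6.5 m³/s.
5.7 µg/L = 0.0057 mg/L.
After input B: C = (51.06·0.0336 + 6.5·0.0057) / 57.56 = 0.03045 mg/L.

0.0305 mg/L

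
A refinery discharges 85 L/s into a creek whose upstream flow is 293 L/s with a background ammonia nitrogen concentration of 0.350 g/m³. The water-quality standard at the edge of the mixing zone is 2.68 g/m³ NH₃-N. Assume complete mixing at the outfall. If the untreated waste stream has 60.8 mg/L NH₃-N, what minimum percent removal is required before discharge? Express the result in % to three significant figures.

85 L/s = 0.085 m³/s.
293 L/s = 0.293 m³/s.
Mass balance: 2.68·0.378 = 0.085·Cₑ + 0.293·0.35.
Cₑ = (1.013 − 0.1025) / 0.085 = 10.71 mg/L.
Required removal = 1 − 10.71/60.8 = 82.38 %.

82.4 %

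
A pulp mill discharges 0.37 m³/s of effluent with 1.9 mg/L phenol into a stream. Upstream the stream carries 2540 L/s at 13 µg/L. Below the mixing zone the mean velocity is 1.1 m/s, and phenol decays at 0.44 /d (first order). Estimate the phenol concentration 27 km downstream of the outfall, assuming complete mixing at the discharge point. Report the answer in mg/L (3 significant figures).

2540 L/s = 2.54 m³/s.
13 µg/L = 0.013 mg/L.
After complete mixing, C₀ = (0.37·1.9 + 2.54·0.013) / 2.91 = 0.2529 mg/L.
Travel time t = 2.7e+04 m / 1.1 m/s = 2.455e+04 s = 0.2841 d.
C = 0.2529·exp(−0.44·0.2841) = 0.2529·0.8825 = 0.2232 mg/L.

0.223 mg/L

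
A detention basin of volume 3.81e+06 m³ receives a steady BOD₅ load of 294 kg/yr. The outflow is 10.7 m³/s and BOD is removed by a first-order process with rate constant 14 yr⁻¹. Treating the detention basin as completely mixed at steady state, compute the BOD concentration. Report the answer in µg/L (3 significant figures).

0.752 µg/L

Outflow Q = 10.7 m³/s × 3.156e+07 s/yr = 3.377e+08 m³/yr.
Steady-state CSTR mass balance: W = Q·C + k·V·C, so C = W/(Q + kV).
Q + kV = 3.377e+08 + 14·3.81e+06 = 3.91e+08 m³/yr.
C = 294/3.91e+08 = 7.519e-07 kg/m³ = 0.0007519 mg/L = 0.7519 µg/L.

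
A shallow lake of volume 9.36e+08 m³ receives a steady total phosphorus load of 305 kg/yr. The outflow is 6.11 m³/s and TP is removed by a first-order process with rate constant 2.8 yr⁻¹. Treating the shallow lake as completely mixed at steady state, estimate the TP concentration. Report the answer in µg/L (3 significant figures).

Outflow Q = 6.11 m³/s × 3.156e+07 s/yr = 1.928e+08 m³/yr.
Steady-state CSTR mass balance: W = Q·C + k·V·C, so C = W/(Q + kV).
Q + kV = 1.928e+08 + 2.8·9.36e+08 = 2.814e+09 m³/yr.
C = 305/2.814e+09 = 1.084e-07 kg/m³ = 0.0001084 mg/L = 0.1084 µg/L.

0.108 µg/L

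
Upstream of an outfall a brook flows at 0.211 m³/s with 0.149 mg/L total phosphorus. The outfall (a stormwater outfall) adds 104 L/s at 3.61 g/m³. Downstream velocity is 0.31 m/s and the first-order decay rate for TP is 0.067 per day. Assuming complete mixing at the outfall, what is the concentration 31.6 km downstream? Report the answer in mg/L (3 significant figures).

104 L/s = 0.104 m³/s.
After complete mixing, C₀ = (0.104·3.61 + 0.211·0.149) / 0.315 = 1.292 mg/L.
Travel time t = 3.16e+04 m / 0.31 m/s = 1.019e+05 s = 1.18 d.
C = 1.292·exp(−0.067·1.18) = 1.292·0.924 = 1.194 mg/L.

1.19 mg/L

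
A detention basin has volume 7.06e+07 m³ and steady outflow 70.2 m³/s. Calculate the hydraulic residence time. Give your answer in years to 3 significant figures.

0.0319 yr

Q = 70.2 m³/s × 3.156e+07 s/yr = 2.215e+09 m³/yr.
Hydraulic residence time τ = V/Q = 7.06e+07/2.215e+09 = 0.03187 yr.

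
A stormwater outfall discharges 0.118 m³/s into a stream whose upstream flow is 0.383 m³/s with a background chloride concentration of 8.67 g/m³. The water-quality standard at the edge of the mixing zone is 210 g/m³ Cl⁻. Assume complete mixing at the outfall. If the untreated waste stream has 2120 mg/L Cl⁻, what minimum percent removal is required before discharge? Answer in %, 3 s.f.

Mass balance: 210·0.501 = 0.118·Cₑ + 0.383·8.67.
Cₑ = (105.2 − 3.321) / 0.118 = 863.5 mg/L.
Required removal = 1 − 863.5/2120 = 59.27 %.

59.3 %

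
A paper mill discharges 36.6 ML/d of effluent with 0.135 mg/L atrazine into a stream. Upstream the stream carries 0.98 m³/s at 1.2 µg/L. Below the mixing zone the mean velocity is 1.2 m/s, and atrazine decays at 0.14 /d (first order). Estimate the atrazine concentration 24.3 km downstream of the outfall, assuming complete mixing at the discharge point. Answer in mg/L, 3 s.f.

0.0402 mg/L

36.6 ML/d = 0.4236 m³/s.
1.2 µg/L = 0.0012 mg/L.
After complete mixing, C₀ = (0.4236·0.135 + 0.98·0.0012) / 1.404 = 0.04158 mg/L.
Travel time t = 2.43e+04 m / 1.2 m/s = 2.025e+04 s = 0.2344 d.
C = 0.04158·exp(−0.14·0.2344) = 0.04158·0.9677 = 0.04024 mg/L.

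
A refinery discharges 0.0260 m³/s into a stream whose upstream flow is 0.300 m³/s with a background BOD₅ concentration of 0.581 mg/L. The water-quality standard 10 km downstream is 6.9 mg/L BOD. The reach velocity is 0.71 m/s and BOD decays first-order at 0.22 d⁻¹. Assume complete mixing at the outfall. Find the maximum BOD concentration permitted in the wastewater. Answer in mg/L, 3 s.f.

Travel time to the compliance point: t = 1e+04/0.71 = 1.408e+04 s = 0.163 d; decay factor exp(−0.22·0.163) = 0.9648.
So the concentration just after mixing may be at most 6.9/0.9648 = 7.152 mg/L.
Mass balance: 7.152·0.326 = 0.026·Cₑ + 0.3·0.581.
Cₑ = (2.332 − 0.1743) / 0.026 = 82.97 mg/L.

83.0 mg/L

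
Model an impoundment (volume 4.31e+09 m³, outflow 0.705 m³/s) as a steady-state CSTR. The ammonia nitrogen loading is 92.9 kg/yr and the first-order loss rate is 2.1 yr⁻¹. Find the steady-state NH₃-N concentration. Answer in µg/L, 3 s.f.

Outflow Q = 0.705 m³/s × 3.156e+07 s/yr = 2.225e+07 m³/yr.
Steady-state CSTR mass balance: W = Q·C + k·V·C, so C = W/(Q + kV).
Q + kV = 2.225e+07 + 2.1·4.31e+09 = 9.073e+09 m³/yr.
C = 92.9/9.073e+09 = 1.024e-08 kg/m³ = 1.024e-05 mg/L = 0.01024 µg/L.

0.0102 µg/L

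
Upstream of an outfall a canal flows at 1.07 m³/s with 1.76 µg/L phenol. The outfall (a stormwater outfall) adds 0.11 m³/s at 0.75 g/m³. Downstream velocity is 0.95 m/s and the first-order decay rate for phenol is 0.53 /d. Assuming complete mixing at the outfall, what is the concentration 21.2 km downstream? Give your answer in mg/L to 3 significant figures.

0.0624 mg/L

1.76 µg/L = 0.00176 mg/L.
After complete mixing, C₀ = (0.11·0.75 + 1.07·0.00176) / 1.18 = 0.07151 mg/L.
Travel time t = 2.12e+04 m / 0.95 m/s = 2.232e+04 s = 0.2583 d.
C = 0.07151·exp(−0.53·0.2583) = 0.07151·0.8721 = 0.06236 mg/L.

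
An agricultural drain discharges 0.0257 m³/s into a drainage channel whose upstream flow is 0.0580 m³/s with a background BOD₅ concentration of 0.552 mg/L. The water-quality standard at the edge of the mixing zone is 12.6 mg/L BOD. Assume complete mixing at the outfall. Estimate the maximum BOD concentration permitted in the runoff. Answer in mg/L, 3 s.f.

Mass balance: 12.6·0.0837 = 0.0257·Cₑ + 0.058·0.552.
Cₑ = (1.055 − 0.03202) / 0.0257 = 39.79 mg/L.

39.8 mg/L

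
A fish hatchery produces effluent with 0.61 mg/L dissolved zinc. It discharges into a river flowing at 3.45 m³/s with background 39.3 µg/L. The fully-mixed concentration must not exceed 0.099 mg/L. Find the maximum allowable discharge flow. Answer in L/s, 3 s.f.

39.3 µg/L = 0.0393 mg/L.
Mass balance at complete mixing: C_std·(Q_w + Q_r) = Q_w·C_e + Q_r·C_b.
Rearranging, Q_w = Q_r·(C_std − C_b)/(C_e − C_std) = 3.45·(0.099 − 0.0393) / (0.61 − 0.099) = 0.4031 m³/s.
= 403.1 L/s.

403 L/s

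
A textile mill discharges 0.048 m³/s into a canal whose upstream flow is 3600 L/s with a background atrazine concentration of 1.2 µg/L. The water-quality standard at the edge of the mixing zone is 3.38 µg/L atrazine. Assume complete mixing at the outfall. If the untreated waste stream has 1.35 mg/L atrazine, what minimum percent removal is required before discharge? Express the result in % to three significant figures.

3600 L/s = 3.6 m³/s.
1.2 µg/L = 0.0012 mg/L.
3.38 µg/L = 0.00338 mg/L.
Mass balance: 0.00338·3.648 = 0.048·Cₑ + 3.6·0.0012.
Cₑ = (0.01233 − 0.00432) / 0.048 = 0.1669 mg/L.
Required removal = 1 − 0.1669/1.35 = 87.64 %.

87.6 %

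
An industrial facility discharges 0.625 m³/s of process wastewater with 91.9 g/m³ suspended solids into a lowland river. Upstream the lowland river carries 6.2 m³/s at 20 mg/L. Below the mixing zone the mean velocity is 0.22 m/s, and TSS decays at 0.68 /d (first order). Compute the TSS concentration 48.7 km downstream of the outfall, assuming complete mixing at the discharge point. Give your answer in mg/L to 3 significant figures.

4.66 mg/L

After complete mixing, C₀ = (0.625·91.9 + 6.2·20) / 6.825 = 26.58 mg/L.
Travel time t = 4.87e+04 m / 0.22 m/s = 2.214e+05 s = 2.562 d.
C = 26.58·exp(−0.68·2.562) = 26.58·0.1751 = 4.656 mg/L.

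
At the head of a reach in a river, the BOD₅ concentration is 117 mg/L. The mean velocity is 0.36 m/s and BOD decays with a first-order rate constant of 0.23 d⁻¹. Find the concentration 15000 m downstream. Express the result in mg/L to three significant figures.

Travel time t = 15000 m / 0.36 m/s = 1.5e+04/0.36 = 4.167e+04 s = 0.4823 d.
First-order decay: C = 117·exp(−0.23·0.4823) = 117·0.895 = 104.7 mg/L.

105 mg/L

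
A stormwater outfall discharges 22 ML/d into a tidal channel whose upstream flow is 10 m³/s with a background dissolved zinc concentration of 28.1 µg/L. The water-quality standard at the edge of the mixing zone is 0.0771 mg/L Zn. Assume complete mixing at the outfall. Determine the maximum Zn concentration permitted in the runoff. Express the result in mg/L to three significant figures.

22 ML/d = 0.2546 m³/s.
28.1 µg/L = 0.0281 mg/L.
Mass balance: 0.0771·10.25 = 0.2546·Cₑ + 10·0.0281.
Cₑ = (0.7906 − 0.281) / 0.2546 = 2.001 mg/L.

2.00 mg/L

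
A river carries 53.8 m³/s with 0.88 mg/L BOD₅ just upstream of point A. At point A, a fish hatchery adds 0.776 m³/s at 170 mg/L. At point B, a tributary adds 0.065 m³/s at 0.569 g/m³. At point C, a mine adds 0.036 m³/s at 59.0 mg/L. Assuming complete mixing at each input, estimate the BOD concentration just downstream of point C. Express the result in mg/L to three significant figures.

After input A: C = (53.8·0.88 + 0.776·170) / 54.58 = 3.285 mg/L.
After input B: C = (54.58·3.285 + 0.065·0.569) / 54.64 = 3.281 mg/L.
After input C: C = (54.64·3.281 + 0.036·59) / 54.68 = 3.318 mg/L.

3.32 mg/L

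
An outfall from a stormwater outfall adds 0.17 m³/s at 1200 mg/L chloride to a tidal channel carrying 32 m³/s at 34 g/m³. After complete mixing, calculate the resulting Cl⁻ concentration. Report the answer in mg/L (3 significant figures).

40.2 mg/L

Flow-weighted mixing gives C = (0.17·1200 + 32·34) / (0.17 + 32) = 1292/32.17 = 40.16 mg/L.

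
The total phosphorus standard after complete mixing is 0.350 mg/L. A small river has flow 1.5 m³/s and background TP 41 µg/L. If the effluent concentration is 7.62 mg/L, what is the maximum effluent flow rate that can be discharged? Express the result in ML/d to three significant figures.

5.51 ML/d

41 µg/L = 0.041 mg/L.
Mass balance at complete mixing: C_std·(Q_w + Q_r) = Q_w·C_e + Q_r·C_b.
Rearranging, Q_w = Q_r·(C_std − C_b)/(C_e − C_std) = 1.5·(0.35 − 0.041) / (7.62 − 0.35) = 0.06376 m³/s.
= 5.508 ML/d.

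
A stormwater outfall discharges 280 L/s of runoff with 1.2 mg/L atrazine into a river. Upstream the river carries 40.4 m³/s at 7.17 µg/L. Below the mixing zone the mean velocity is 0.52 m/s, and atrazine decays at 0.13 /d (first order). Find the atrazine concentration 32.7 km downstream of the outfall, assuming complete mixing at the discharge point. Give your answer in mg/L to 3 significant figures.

280 L/s = 0.28 m³/s.
7.17 µg/L = 0.00717 mg/L.
After complete mixing, C₀ = (0.28·1.2 + 40.4·0.00717) / 40.68 = 0.01538 mg/L.
Travel time t = 3.27e+04 m / 0.52 m/s = 6.288e+04 s = 0.7278 d.
C = 0.01538·exp(−0.13·0.7278) = 0.01538·0.9097 = 0.01399 mg/L.

0.0140 mg/L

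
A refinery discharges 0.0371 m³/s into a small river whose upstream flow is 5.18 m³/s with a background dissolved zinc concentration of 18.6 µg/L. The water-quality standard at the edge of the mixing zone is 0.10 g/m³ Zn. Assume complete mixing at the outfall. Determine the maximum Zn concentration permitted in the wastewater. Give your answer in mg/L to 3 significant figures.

18.6 µg/L = 0.0186 mg/L.
Mass balance: 0.1·5.217 = 0.0371·Cₑ + 5.18·0.0186.
Cₑ = (0.5217 − 0.09635) / 0.0371 = 11.47 mg/L.

11.5 mg/L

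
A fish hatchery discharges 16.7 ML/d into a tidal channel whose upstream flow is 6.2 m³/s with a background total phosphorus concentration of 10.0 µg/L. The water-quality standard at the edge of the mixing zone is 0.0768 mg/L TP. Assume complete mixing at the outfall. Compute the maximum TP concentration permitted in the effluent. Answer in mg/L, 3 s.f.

2.22 mg/L

16.7 ML/d = 0.1933 m³/s.
10.0 µg/L = 0.01 mg/L.
Mass balance: 0.0768·6.393 = 0.1933·Cₑ + 6.2·0.01.
Cₑ = (0.491 − 0.062) / 0.1933 = 2.22 mg/L.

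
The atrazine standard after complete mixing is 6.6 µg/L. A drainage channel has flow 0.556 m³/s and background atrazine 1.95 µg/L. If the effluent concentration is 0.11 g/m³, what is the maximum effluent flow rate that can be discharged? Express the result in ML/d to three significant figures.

2.16 ML/d

1.95 µg/L = 0.00195 mg/L.
6.6 µg/L = 0.0066 mg/L.
Mass balance at complete mixing: C_std·(Q_w + Q_r) = Q_w·C_e + Q_r·C_b.
Rearranging, Q_w = Q_r·(C_std − C_b)/(C_e − C_std) = 0.556·(0.0066 − 0.00195) / (0.11 − 0.0066) = 0.025 m³/s.
= 2.16 ML/d.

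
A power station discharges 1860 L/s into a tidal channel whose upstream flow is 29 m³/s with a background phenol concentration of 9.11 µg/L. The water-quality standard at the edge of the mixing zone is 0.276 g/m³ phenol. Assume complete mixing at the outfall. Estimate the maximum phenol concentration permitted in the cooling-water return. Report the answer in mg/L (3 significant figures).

1860 L/s = 1.86 m³/s.
9.11 µg/L = 0.00911 mg/L.
Mass balance: 0.276·30.86 = 1.86·Cₑ + 29·0.00911.
Cₑ = (8.517 − 0.2642) / 1.86 = 4.437 mg/L.

4.44 mg/L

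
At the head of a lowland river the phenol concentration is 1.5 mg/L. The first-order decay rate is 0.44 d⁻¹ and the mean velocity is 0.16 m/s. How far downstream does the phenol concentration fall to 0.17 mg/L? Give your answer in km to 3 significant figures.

68.4 km

From C = C₀·e^(−kt), t = ln(C₀/C)/k = ln(1.5/0.17)/0.44 = 2.177/0.44 = 4.949 d.
Distance = v·t = 0.16 m/s × 4.276e+05 s = 6.841e+04 m = 68.41 km.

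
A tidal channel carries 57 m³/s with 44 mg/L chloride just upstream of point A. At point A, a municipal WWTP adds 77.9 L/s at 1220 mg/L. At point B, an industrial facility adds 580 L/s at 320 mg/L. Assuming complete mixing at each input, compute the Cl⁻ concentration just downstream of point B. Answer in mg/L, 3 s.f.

48.4 mg/L

77.9 L/s = 0.0779 m³/s.
After input A: C = (57·44 + 0.0779·1220) / 57.08 = 45.61 mg/L.
580 L/s = 0.58 m³/s.
After input B: C = (57.08·45.61 + 0.58·320) / 57.66 = 48.37 mg/L.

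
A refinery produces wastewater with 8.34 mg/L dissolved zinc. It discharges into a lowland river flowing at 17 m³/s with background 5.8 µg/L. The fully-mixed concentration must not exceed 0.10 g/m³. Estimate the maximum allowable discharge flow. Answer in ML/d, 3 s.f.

16.8 ML/d

5.8 µg/L = 0.0058 mg/L.
Mass balance at complete mixing: C_std·(Q_w + Q_r) = Q_w·C_e + Q_r·C_b.
Rearranging, Q_w = Q_r·(C_std − C_b)/(C_e − C_std) = 17·(0.1 − 0.0058) / (8.34 − 0.1) = 0.1943 m³/s.
= 16.79 ML/d.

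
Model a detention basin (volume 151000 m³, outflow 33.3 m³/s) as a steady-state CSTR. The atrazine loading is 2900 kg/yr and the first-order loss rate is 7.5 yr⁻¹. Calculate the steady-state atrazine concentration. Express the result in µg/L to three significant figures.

2.76 µg/L

Outflow Q = 33.3 m³/s × 3.156e+07 s/yr = 1.051e+09 m³/yr.
Steady-state CSTR mass balance: W = Q·C + k·V·C, so C = W/(Q + kV).
Q + kV = 1.051e+09 + 7.5·151000 = 1.052e+09 m³/yr.
C = 2900/1.052e+09 = 2.757e-06 kg/m³ = 0.002757 mg/L = 2.757 µg/L.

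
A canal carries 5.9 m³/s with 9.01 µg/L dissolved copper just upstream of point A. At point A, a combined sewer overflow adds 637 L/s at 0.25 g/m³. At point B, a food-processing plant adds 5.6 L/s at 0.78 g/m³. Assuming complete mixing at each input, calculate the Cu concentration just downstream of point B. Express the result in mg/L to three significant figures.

9.01 µg/L = 0.00901 mg/L.
637 L/s = 0.637 m³/s.
After input A: C = (5.9·0.00901 + 0.637·0.25) / 6.537 = 0.03249 mg/L.
5.6 L/s = 0.0056 m³/s.
After input B: C = (6.537·0.03249 + 0.0056·0.78) / 6.543 = 0.03313 mg/L.

0.0331 mg/L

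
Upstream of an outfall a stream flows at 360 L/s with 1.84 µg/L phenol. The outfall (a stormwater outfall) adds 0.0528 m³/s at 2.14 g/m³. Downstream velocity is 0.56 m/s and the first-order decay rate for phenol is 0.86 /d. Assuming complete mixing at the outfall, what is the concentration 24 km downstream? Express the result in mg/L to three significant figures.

0.180 mg/L

360 L/s = 0.36 m³/s.
1.84 µg/L = 0.00184 mg/L.
After complete mixing, C₀ = (0.0528·2.14 + 0.36·0.00184) / 0.4128 = 0.2753 mg/L.
Travel time t = 2.4e+04 m / 0.56 m/s = 4.286e+04 s = 0.496 d.
C = 0.2753·exp(−0.86·0.496) = 0.2753·0.6527 = 0.1797 mg/L.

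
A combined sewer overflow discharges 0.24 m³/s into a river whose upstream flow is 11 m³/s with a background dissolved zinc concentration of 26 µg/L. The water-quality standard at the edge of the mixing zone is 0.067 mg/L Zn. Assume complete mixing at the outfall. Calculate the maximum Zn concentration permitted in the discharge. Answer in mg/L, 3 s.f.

26 µg/L = 0.026 mg/L.
Mass balance: 0.067·11.24 = 0.24·Cₑ + 11·0.026.
Cₑ = (0.7531 − 0.286) / 0.24 = 1.946 mg/L.

1.95 mg/L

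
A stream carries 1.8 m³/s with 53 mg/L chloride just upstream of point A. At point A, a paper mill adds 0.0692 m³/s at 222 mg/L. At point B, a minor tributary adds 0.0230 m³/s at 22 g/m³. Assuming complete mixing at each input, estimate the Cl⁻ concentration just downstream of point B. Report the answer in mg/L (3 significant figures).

After input A: C = (1.8·53 + 0.0692·222) / 1.869 = 59.26 mg/L.
After input B: C = (1.869·59.26 + 0.023·22) / 1.892 = 58.8 mg/L.

58.8 mg/L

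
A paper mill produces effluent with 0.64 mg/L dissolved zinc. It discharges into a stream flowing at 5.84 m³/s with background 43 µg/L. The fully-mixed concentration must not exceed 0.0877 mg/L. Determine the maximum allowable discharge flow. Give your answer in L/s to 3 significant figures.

43 µg/L = 0.043 mg/L.
Mass balance at complete mixing: C_std·(Q_w + Q_r) = Q_w·C_e + Q_r·C_b.
Rearranging, Q_w = Q_r·(C_std − C_b)/(C_e − C_std) = 5.84·(0.0877 − 0.043) / (0.64 − 0.0877) = 0.4727 m³/s.
= 472.7 L/s.

473 L/s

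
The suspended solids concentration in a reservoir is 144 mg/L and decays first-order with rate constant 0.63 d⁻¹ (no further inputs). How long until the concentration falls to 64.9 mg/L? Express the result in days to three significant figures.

t = ln(C₀/C)/k = ln(144/64.9)/0.63 = 0.797/0.63 = 1.265 d.

1.27 d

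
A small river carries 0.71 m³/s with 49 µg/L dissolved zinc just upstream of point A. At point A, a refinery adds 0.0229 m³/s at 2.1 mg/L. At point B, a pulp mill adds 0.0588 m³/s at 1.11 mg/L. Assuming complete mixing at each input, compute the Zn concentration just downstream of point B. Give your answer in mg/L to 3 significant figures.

49 µg/L = 0.049 mg/L.
After input A: C = (0.71·0.049 + 0.0229·2.1) / 0.7329 = 0.1131 mg/L.
After input B: C = (0.7329·0.1131 + 0.0588·1.11) / 0.7917 = 0.1871 mg/L.

0.187 mg/L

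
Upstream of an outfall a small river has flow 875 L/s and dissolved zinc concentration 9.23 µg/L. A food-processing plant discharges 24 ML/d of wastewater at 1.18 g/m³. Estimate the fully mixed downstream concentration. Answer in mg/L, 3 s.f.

0.291 mg/L

24 ML/d = 0.2778 m³/s.
875 L/s = 0.875 m³/s.
9.23 µg/L = 0.00923 mg/L.
Flow-weighted mixing gives C = (0.2778·1.18 + 0.875·0.00923) / (0.2778 + 0.875) = 0.3359/1.153 = 0.2913 mg/L.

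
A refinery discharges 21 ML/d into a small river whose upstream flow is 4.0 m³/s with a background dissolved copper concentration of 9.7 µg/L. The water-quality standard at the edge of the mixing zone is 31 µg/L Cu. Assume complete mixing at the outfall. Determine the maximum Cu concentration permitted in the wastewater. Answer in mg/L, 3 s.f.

0.382 mg/L

21 ML/d = 0.2431 m³/s.
9.7 µg/L = 0.0097 mg/L.
31 µg/L = 0.031 mg/L.
Mass balance: 0.031·4.243 = 0.2431·Cₑ + 4·0.0097.
Cₑ = (0.1315 − 0.0388) / 0.2431 = 0.3815 mg/L.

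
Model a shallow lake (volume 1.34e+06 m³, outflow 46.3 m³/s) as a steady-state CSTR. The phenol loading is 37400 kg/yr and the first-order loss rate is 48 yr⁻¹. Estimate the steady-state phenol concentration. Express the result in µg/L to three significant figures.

24.5 µg/L

Outflow Q = 46.3 m³/s × 3.156e+07 s/yr = 1.461e+09 m³/yr.
Steady-state CSTR mass balance: W = Q·C + k·V·C, so C = W/(Q + kV).
Q + kV = 1.461e+09 + 48·1.34e+06 = 1.525e+09 m³/yr.
C = 37400/1.525e+09 = 2.452e-05 kg/m³ = 0.02452 mg/L = 24.52 µg/L.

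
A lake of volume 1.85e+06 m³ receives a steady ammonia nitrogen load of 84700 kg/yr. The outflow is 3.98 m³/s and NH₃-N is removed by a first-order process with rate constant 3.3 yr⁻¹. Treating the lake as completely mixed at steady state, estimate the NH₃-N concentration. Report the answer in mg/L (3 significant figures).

0.643 mg/L

Outflow Q = 3.98 m³/s × 3.156e+07 s/yr = 1.256e+08 m³/yr.
Steady-state CSTR mass balance: W = Q·C + k·V·C, so C = W/(Q + kV).
Q + kV = 1.256e+08 + 3.3·1.85e+06 = 1.317e+08 m³/yr.
C = 84700/1.317e+08 = 0.0006431 kg/m³ = 0.6431 mg/L.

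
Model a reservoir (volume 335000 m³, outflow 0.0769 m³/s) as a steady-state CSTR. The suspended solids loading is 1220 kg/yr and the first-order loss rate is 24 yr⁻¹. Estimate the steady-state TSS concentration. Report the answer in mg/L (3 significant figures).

0.117 mg/L

Outflow Q = 0.0769 m³/s × 3.156e+07 s/yr = 2.427e+06 m³/yr.
Steady-state CSTR mass balance: W = Q·C + k·V·C, so C = W/(Q + kV).
Q + kV = 2.427e+06 + 24·335000 = 1.047e+07 m³/yr.
C = 1220/1.047e+07 = 0.0001166 kg/m³ = 0.1166 mg/L.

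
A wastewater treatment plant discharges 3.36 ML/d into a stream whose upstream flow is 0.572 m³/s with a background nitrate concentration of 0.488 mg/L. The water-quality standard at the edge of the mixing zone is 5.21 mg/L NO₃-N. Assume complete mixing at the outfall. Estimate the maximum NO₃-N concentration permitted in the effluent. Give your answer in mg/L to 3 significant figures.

74.7 mg/L

3.36 ML/d = 0.03889 m³/s.
Mass balance: 5.21·0.6109 = 0.03889·Cₑ + 0.572·0.488.
Cₑ = (3.183 − 0.2791) / 0.03889 = 74.66 mg/L.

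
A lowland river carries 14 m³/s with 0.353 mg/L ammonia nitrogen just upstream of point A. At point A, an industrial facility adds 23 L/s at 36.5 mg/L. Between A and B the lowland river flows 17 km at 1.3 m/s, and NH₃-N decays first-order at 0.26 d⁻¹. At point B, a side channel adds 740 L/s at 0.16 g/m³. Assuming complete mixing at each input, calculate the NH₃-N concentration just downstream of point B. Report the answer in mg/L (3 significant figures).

0.385 mg/L

23 L/s = 0.023 m³/s.
After input A: C = (14·0.353 + 0.023·36.5) / 14.02 = 0.4123 mg/L.
Over the 17 km reach to input B (t = 1.308e+04 s = 0.1514 d), decay gives C = 0.4123·exp(−0.26·0.1514) = 0.3964 mg/L.
740 L/s = 0.74 m³/s.
After input B: C = (14.02·0.3964 + 0.74·0.16) / 14.76 = 0.3845 mg/L.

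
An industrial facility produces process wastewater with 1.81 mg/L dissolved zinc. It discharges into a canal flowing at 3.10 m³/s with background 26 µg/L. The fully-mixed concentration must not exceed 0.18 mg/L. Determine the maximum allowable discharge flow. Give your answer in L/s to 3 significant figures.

26 µg/L = 0.026 mg/L.
Mass balance at complete mixing: C_std·(Q_w + Q_r) = Q_w·C_e + Q_r·C_b.
Rearranging, Q_w = Q_r·(C_std − C_b)/(C_e − C_std) = 3.10·(0.18 − 0.026) / (1.81 − 0.18) = 0.2929 m³/s.
= 292.9 L/s.

293 L/s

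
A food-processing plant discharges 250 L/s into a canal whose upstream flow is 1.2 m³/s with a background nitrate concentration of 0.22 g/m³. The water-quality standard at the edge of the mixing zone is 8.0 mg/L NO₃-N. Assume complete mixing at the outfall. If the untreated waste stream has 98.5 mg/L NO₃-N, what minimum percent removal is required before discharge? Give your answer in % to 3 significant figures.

54.0 %

250 L/s = 0.25 m³/s.
Mass balance: 8·1.45 = 0.25·Cₑ + 1.2·0.22.
Cₑ = (11.6 − 0.264) / 0.25 = 45.34 mg/L.
Required removal = 1 − 45.34/98.5 = 53.97 %.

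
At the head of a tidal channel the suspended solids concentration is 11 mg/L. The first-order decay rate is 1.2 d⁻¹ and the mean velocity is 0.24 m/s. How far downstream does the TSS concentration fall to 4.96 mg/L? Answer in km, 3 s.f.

From C = C₀·e^(−kt), t = ln(C₀/C)/k = ln(11/4.96)/1.2 = 0.7965/1.2 = 0.6637 d.
Distance = v·t = 0.24 m/s × 5.735e+04 s = 1.376e+04 m = 13.76 km.

13.8 km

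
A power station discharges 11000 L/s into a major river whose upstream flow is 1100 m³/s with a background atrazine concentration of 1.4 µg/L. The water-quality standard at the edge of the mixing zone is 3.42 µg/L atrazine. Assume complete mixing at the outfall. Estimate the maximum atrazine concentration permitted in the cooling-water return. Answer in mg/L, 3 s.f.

11000 L/s = 11 m³/s.
1.4 µg/L = 0.0014 mg/L.
3.42 µg/L = 0.00342 mg/L.
Mass balance: 0.00342·1111 = 11·Cₑ + 1100·0.0014.
Cₑ = (3.8 − 1.54) / 11 = 0.2054 mg/L.

0.205 mg/L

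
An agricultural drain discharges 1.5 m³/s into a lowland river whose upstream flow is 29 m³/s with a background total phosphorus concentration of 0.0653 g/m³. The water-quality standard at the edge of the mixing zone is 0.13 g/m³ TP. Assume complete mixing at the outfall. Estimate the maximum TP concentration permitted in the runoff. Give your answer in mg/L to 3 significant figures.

Mass balance: 0.13·30.5 = 1.5·Cₑ + 29·0.0653.
Cₑ = (3.965 − 1.894) / 1.5 = 1.381 mg/L.

1.38 mg/L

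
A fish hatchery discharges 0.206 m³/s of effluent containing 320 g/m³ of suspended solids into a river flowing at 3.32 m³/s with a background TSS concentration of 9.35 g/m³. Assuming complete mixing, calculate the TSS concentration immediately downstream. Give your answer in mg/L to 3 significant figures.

27.5 mg/L

By mass balance at complete mixing, C = (0.206·320 + 3.32·9.35) / (0.206 + 3.32) = 96.96/3.526 = 27.5 mg/L.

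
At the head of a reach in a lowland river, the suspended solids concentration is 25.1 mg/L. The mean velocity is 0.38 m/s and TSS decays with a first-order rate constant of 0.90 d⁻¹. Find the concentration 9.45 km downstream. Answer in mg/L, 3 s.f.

Travel time t = 9.45 km / 0.38 m/s = 9450/0.38 = 2.487e+04 s = 0.2878 d.
First-order decay: C = 25.1·exp(−0.90·0.2878) = 25.1·0.7718 = 19.37 mg/L.

19.4 mg/L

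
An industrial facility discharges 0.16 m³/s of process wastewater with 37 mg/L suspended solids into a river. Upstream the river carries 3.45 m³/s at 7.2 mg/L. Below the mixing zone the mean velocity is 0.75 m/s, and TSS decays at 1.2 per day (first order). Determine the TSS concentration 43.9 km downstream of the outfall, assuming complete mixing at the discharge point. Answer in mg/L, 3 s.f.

After complete mixing, C₀ = (0.16·37 + 3.45·7.2) / 3.61 = 8.521 mg/L.
Travel time t = 4.39e+04 m / 0.75 m/s = 5.853e+04 s = 0.6775 d.
C = 8.521·exp(−1.2·0.6775) = 8.521·0.4435 = 3.779 mg/L.

3.78 mg/L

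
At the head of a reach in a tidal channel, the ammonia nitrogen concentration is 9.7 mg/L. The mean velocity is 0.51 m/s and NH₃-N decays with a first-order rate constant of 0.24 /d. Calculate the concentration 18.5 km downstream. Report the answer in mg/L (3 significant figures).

Travel time t = 18.5 km / 0.51 m/s = 1.85e+04/0.51 = 3.627e+04 s = 0.4198 d.
First-order decay: C = 9.7·exp(−0.24·0.4198) = 9.7·0.9041 = 8.77 mg/L.

8.77 mg/L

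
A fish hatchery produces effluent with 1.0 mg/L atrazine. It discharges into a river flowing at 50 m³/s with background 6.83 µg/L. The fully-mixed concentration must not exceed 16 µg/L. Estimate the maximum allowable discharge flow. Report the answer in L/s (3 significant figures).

6.83 µg/L = 0.00683 mg/L.
16 µg/L = 0.016 mg/L.
Mass balance at complete mixing: C_std·(Q_w + Q_r) = Q_w·C_e + Q_r·C_b.
Rearranging, Q_w = Q_r·(C_std − C_b)/(C_e − C_std) = 50·(0.016 − 0.00683) / (1 − 0.016) = 0.466 m³/s.
= 466 L/s.

466 L/s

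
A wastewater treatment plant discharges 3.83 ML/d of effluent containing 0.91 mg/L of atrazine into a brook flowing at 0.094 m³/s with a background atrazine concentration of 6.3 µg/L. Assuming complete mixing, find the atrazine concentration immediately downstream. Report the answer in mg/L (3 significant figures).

3.83 ML/d = 0.04433 m³/s.
6.3 µg/L = 0.0063 mg/L.
By mass balance at complete mixing, C = (0.04433·0.91 + 0.094·0.0063) / (0.04433 + 0.094) = 0.04093/0.1383 = 0.2959 mg/L.

0.296 mg/L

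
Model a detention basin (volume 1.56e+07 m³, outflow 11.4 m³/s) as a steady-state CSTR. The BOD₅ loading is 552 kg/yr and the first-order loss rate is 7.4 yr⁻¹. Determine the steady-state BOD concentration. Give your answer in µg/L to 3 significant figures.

Outflow Q = 11.4 m³/s × 3.156e+07 s/yr = 3.598e+08 m³/yr.
Steady-state CSTR mass balance: W = Q·C + k·V·C, so C = W/(Q + kV).
Q + kV = 3.598e+08 + 7.4·1.56e+07 = 4.752e+08 m³/yr.
C = 552/4.752e+08 = 1.162e-06 kg/m³ = 0.001162 mg/L = 1.162 µg/L.

1.16 µg/L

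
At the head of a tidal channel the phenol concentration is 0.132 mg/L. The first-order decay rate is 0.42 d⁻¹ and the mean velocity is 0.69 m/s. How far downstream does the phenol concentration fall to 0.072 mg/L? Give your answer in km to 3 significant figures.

86.0 km

From C = C₀·e^(−kt), t = ln(C₀/C)/k = ln(0.132/0.072)/0.42 = 0.6061/0.42 = 1.443 d.
Distance = v·t = 0.69 m/s × 1.247e+05 s = 8.604e+04 m = 86.04 km.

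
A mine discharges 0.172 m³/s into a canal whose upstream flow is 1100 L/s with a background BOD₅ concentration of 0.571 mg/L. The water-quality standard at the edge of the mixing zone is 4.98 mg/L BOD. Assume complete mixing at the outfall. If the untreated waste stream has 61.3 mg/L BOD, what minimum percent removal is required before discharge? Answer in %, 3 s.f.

45.9 %

1100 L/s = 1.1 m³/s.
Mass balance: 4.98·1.272 = 0.172·Cₑ + 1.1·0.571.
Cₑ = (6.335 − 0.6281) / 0.172 = 33.18 mg/L.
Required removal = 1 − 33.18/61.3 = 45.88 %.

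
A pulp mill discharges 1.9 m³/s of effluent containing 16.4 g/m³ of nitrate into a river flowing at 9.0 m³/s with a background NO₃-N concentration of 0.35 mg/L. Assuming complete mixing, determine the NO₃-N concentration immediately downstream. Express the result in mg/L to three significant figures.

3.15 mg/L

Flow-weighted mixing gives C = (1.9·16.4 + 9·0.35) / (1.9 + 9) = 34.31/10.9 = 3.148 mg/L.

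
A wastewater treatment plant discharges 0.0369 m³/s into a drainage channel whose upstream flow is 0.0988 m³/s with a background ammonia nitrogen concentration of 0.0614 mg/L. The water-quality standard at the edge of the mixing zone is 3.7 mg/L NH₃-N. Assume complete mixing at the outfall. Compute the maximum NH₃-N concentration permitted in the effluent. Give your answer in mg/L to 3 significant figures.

13.4 mg/L

Mass balance: 3.7·0.1357 = 0.0369·Cₑ + 0.0988·0.0614.
Cₑ = (0.5021 − 0.006066) / 0.0369 = 13.44 mg/L.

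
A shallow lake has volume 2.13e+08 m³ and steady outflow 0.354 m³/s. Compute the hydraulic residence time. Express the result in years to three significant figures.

19.1 yr

Q = 0.354 m³/s × 3.156e+07 s/yr = 1.117e+07 m³/yr.
Hydraulic residence time τ = V/Q = 2.13e+08/1.117e+07 = 19.07 yr.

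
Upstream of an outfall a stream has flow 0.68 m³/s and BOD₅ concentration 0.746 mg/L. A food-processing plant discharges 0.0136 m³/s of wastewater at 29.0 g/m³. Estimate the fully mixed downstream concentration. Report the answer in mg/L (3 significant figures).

Flow-weighted mixing gives C = (0.0136·29 + 0.68·0.746) / (0.0136 + 0.68) = 0.9017/0.6936 = 1.3 mg/L.

1.30 mg/L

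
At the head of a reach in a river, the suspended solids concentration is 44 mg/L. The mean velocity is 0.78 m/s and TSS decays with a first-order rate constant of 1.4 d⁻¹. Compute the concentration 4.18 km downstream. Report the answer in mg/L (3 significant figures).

Travel time t = 4.18 km / 0.78 m/s = 4180/0.78 = 5359 s = 0.06203 d.
First-order decay: C = 44·exp(−1.4·0.06203) = 44·0.9168 = 40.34 mg/L.

40.3 mg/L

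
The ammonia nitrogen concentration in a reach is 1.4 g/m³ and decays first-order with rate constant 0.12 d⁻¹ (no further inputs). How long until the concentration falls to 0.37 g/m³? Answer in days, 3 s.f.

t = ln(C₀/C)/k = ln(1.4/0.37)/0.12 = 1.331/0.12 = 11.09 d.

11.1 d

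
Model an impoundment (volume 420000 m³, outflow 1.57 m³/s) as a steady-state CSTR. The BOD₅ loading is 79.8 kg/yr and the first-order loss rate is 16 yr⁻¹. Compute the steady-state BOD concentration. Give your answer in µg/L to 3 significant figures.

Outflow Q = 1.57 m³/s × 3.156e+07 s/yr = 4.955e+07 m³/yr.
Steady-state CSTR mass balance: W = Q·C + k·V·C, so C = W/(Q + kV).
Q + kV = 4.955e+07 + 16·420000 = 5.627e+07 m³/yr.
C = 79.8/5.627e+07 = 1.418e-06 kg/m³ = 0.001418 mg/L = 1.418 µg/L.

1.42 µg/L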